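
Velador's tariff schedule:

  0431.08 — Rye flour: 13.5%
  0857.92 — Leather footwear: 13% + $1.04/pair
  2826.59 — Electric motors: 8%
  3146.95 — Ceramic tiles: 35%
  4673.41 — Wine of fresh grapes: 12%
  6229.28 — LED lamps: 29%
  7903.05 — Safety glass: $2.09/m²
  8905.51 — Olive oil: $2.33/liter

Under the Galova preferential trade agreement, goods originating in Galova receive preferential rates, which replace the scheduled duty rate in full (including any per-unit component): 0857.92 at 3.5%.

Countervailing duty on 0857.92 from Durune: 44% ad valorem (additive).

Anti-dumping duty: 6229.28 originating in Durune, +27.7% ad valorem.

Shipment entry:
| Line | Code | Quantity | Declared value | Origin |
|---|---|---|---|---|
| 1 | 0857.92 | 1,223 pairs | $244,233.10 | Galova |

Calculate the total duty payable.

$8,548.16

Line 1 (0857.92, Galova, 1,223 pairs, $244,233.10):
Base rate for 0857.92 is 13% + $1.04/pair.
Origin Galova qualifies under the Velador–Galova agreement and 0857.92 is covered: preferential rate 3.5% applies instead.
The additional-duty order on 0857.92 targets Durune, not Galova; it does not apply.
Duty = $244,233.10 × 3.5% = $8,548.16.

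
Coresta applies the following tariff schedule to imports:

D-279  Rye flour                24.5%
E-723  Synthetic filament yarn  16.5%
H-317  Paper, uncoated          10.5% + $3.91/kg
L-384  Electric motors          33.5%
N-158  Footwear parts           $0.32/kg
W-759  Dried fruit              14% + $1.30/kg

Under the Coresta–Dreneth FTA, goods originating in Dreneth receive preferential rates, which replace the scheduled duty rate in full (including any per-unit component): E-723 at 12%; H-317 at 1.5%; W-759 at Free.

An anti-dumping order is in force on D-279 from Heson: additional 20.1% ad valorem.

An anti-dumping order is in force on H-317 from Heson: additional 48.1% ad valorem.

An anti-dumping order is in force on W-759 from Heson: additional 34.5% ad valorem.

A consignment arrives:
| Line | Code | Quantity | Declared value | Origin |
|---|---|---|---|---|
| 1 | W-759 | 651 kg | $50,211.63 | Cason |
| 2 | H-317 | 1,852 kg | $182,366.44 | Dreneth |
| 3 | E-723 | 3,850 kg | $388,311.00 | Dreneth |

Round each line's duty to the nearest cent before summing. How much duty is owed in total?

$57,208.75

Line 1 (W-759, Cason, 651 kg, $50,211.63):
Base rate for W-759 is 14% + $1.30/kg.
W-759 has an FTA preferential rate, but origin Cason is not Dreneth; base rate stands.
The additional-duty order on W-759 targets Heson, not Cason; it does not apply.
Duty = $50,211.63 × 14% + 651 × $1.30 = $7,875.93.
Line 2 (H-317, Dreneth, 1,852 kg, $182,366.44):
Base rate for H-317 is 10.5% + $3.91/kg.
Origin Dreneth qualifies under the Coresta–Dreneth agreement and H-317 is covered: preferential rate 1.5% applies instead.
The additional-duty order on H-317 targets Heson, not Dreneth; it does not apply.
Duty = $182,366.44 × 1.5% = $2,735.50.
Line 3 (E-723, Dreneth, 3,850 kg, $388,311.00):
Base rate for E-723 is 16.5%.
Origin Dreneth qualifies under the Coresta–Dreneth agreement and E-723 is covered: preferential rate 12% applies instead.
Duty = $388,311.00 × 12% = $46,597.32.
Total = $7,875.93 + $2,735.50 + $46,597.32 = $57,208.75.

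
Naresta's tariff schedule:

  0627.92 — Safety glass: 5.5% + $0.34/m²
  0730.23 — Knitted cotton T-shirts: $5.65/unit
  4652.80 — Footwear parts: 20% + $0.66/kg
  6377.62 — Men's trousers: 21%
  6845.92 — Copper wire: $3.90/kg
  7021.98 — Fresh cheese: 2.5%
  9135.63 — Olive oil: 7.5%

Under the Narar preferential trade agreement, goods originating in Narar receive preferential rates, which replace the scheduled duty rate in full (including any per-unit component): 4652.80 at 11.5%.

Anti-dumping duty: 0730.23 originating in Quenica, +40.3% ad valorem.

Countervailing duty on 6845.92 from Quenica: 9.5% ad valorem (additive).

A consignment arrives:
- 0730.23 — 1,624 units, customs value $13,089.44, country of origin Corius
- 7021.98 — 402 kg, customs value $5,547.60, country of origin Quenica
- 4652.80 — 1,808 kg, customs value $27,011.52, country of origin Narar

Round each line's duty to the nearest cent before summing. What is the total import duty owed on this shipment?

$12,420.61

Line 1 (0730.23, Corius, 1,624 units, $13,089.44):
Base rate for 0730.23 is $5.65/unit.
The additional-duty order on 0730.23 targets Quenica, not Corius; it does not apply.
Duty = 1,624 × $5.65 = $9,175.60.
Line 2 (7021.98, Quenica, 402 kg, $5,547.60):
Base rate for 7021.98 is 2.5%.
Duty = $5,547.60 × 2.5% = $138.69.
Line 3 (4652.80, Narar, 1,808 kg, $27,011.52):
Base rate for 4652.80 is 20% + $0.66/kg.
Origin Narar qualifies under the Naresta–Narar agreement and 4652.80 is covered: preferential rate 11.5% applies instead.
Duty = $27,011.52 × 11.5% = $3,106.32.
Total = $9,175.60 + $138.69 + $3,106.32 = $12,420.61.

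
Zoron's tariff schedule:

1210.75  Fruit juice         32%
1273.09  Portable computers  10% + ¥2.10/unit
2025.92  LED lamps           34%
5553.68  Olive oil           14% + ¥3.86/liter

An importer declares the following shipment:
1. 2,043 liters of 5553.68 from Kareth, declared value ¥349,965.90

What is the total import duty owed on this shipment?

Line 1 (5553.68, Kareth, 2,043 liters, ¥349,965.90):
Base rate for 5553.68 is 14% + ¥3.86/liter.
Duty = ¥349,965.90 × 14% + 2,043 × ¥3.86 = ¥56,881.21.

¥56,881.21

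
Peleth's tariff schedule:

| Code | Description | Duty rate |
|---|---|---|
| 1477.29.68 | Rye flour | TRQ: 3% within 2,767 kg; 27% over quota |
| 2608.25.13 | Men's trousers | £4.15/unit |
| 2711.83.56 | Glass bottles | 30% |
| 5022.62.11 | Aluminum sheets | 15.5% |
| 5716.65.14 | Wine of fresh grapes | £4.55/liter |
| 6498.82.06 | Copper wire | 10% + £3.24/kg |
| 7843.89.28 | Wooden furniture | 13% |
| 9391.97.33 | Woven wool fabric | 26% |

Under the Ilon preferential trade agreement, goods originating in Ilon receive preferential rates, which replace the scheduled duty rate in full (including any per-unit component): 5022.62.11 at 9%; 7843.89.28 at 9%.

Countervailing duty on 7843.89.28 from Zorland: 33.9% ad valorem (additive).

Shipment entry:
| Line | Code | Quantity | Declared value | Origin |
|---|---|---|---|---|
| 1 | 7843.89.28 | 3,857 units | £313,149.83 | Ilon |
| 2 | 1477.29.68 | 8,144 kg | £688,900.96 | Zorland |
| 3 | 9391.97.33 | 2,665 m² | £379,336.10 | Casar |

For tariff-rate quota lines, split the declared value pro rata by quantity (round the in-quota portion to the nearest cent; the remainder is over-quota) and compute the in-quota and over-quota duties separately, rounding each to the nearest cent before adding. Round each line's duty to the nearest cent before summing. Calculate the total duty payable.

£256,639.61

Line 1 (7843.89.28, Ilon, 3,857 units, £313,149.83):
Base rate for 7843.89.28 is 13%.
Origin Ilon qualifies under the Peleth–Ilon agreement and 7843.89.28 is covered: preferential rate 9% applies instead.
The additional-duty order on 7843.89.28 targets Zorland, not Ilon; it does not apply.
Duty = £313,149.83 × 9% = £28,183.48.
Line 2 (1477.29.68, Zorland, 8,144 kg, £688,900.96):
Code 1477.29.68 is under a tariff-rate quota (threshold 2,767 kg). In-quota: 2,767 kg at 3%; over-quota: 5,377 kg at 27%.
Pro-rata value split: in-quota = £688,900.96 × 2,767/8,144 = £234,060.53; over-quota = £688,900.96 − £234,060.53 = £454,840.43.
In-quota duty = £234,060.53 × 3% = £7,021.82. Over-quota duty = £454,840.43 × 27% = £122,806.92.
Line duty = £7,021.82 + £122,806.92 = £129,828.74.
Line 3 (9391.97.33, Casar, 2,665 m², £379,336.10):
Base rate for 9391.97.33 is 26%.
Duty = £379,336.10 × 26% = £98,627.39.
Total = £28,183.48 + £129,828.74 + £98,627.39 = £256,639.61.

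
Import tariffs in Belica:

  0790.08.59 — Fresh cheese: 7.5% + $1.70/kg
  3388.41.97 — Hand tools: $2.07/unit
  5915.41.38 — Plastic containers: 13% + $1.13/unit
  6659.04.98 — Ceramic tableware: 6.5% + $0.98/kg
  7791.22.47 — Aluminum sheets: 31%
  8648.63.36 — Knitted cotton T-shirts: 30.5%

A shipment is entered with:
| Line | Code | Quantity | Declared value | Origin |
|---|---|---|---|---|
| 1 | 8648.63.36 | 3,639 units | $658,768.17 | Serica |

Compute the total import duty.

$200,924.29

Line 1 (8648.63.36, Serica, 3,639 units, $658,768.17):
Base rate for 8648.63.36 is 30.5%.
Duty = $658,768.17 × 30.5% = $200,924.29.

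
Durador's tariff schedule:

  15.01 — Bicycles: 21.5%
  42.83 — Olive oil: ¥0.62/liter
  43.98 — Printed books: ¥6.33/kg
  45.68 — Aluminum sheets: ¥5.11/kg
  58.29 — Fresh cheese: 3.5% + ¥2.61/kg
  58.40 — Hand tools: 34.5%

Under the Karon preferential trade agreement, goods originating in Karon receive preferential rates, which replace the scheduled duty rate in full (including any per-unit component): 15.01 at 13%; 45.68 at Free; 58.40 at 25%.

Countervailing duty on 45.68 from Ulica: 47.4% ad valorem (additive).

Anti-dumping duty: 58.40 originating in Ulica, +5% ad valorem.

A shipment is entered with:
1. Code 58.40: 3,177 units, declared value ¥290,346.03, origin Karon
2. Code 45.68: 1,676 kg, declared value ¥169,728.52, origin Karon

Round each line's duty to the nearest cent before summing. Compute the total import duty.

Line 1 (58.40, Karon, 3,177 units, ¥290,346.03):
Base rate for 58.40 is 34.5%.
Origin Karon qualifies under the Durador–Karon agreement and 58.40 is covered: preferential rate 25% applies instead.
The additional-duty order on 58.40 targets Ulica, not Karon; it does not apply.
Duty = ¥290,346.03 × 25% = ¥72,586.51.
Line 2 (45.68, Karon, 1,676 kg, ¥169,728.52):
Base rate for 45.68 is ¥5.11/kg.
Origin Karon qualifies under the Durador–Karon agreement and 45.68 is covered: preferential rate Free applies instead.
The additional-duty order on 45.68 targets Ulica, not Karon; it does not apply.
Duty = ¥169,728.52 × 0% = ¥0.00.
Total = ¥72,586.51 + ¥0.00 = ¥72,586.51.

¥72,586.51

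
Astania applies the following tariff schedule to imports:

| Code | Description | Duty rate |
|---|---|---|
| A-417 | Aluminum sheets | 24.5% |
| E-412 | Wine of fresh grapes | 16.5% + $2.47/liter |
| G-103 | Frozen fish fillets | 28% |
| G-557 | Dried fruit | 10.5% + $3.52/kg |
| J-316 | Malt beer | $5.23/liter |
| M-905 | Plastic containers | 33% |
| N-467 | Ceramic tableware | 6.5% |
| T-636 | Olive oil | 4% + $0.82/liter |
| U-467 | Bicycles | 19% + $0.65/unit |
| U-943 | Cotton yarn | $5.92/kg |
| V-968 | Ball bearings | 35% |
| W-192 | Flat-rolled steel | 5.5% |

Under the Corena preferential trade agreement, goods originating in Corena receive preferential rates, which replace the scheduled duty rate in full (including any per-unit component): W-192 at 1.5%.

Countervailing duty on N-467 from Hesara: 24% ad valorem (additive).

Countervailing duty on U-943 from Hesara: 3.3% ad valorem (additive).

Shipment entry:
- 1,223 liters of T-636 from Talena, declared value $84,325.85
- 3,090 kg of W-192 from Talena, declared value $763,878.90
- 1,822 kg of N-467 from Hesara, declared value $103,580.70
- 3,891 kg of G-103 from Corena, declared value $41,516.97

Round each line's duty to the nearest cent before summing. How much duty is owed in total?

$89,606.09

Line 1 (T-636, Talena, 1,223 liters, $84,325.85):
Base rate for T-636 is 4% + $0.82/liter.
Duty = $84,325.85 × 4% + 1,223 × $0.82 = $4,375.89.
Line 2 (W-192, Talena, 3,090 kg, $763,878.90):
Base rate for W-192 is 5.5%.
W-192 has an FTA preferential rate, but origin Talena is not Corena; base rate stands.
Duty = $763,878.90 × 5.5% = $42,013.34.
Line 3 (N-467, Hesara, 1,822 kg, $103,580.70):
Base rate for N-467 is 6.5%.
Additional duty on N-467 from Hesara: +24%. Applied ad valorem rate: 6.5% + 24% = 30.5%.
Duty = $103,580.70 × 30.5% = $31,592.11.
Line 4 (G-103, Corena, 3,891 kg, $41,516.97):
Base rate for G-103 is 28%.
Origin Corena is the FTA partner but G-103 is not on the preference list; base rate stands.
Duty = $41,516.97 × 28% = $11,624.75.
Total = $4,375.89 + $42,013.34 + $31,592.11 + $11,624.75 = $89,606.09.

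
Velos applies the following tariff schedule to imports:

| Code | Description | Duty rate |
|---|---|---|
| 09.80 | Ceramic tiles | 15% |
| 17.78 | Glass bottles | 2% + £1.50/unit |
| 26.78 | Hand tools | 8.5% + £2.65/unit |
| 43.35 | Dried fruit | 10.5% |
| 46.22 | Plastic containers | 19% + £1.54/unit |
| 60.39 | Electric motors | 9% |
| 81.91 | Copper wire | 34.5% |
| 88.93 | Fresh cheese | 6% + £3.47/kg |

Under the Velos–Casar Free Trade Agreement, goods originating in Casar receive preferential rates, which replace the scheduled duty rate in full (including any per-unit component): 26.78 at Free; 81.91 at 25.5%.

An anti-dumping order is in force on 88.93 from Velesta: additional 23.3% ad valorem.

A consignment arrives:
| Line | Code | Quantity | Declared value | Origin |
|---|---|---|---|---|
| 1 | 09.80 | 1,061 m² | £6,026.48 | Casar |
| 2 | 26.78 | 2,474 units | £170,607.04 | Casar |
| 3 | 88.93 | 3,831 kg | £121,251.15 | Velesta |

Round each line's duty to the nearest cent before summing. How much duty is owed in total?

£49,724.13

Line 1 (09.80, Casar, 1,061 m², £6,026.48):
Base rate for 09.80 is 15%.
Origin Casar is the FTA partner but 09.80 is not on the preference list; base rate stands.
Duty = £6,026.48 × 15% = £903.97.
Line 2 (26.78, Casar, 2,474 units, £170,607.04):
Base rate for 26.78 is 8.5% + £2.65/unit.
Origin Casar qualifies under the Velos–Casar agreement and 26.78 is covered: preferential rate Free applies instead.
Duty = £170,607.04 × 0% = £0.00.
Line 3 (88.93, Velesta, 3,831 kg, £121,251.15):
Base rate for 88.93 is 6% + £3.47/kg.
Additional duty on 88.93 from Velesta: +23.3%. Applied ad valorem rate: 6% + 23.3% = 29.3%.
Duty = £121,251.15 × 29.3% + 3,831 × £3.47 = £48,820.16.
Total = £903.97 + £0.00 + £48,820.16 = £49,724.13.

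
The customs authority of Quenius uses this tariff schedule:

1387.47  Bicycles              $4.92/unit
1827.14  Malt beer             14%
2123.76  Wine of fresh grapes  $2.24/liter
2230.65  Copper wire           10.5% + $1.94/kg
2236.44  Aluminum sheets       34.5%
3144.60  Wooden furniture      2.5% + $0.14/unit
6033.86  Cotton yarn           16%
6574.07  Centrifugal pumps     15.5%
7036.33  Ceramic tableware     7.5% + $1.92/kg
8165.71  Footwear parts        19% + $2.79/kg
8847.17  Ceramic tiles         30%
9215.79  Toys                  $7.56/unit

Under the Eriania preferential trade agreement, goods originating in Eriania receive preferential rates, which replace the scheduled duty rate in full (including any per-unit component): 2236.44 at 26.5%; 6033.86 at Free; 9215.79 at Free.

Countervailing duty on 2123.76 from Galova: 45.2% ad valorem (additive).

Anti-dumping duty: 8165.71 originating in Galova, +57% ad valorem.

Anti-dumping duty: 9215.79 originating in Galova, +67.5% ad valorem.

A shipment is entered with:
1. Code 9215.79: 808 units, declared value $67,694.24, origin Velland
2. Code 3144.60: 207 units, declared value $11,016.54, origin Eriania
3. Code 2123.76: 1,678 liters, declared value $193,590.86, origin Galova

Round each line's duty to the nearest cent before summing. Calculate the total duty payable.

$97,674.66

Line 1 (9215.79, Velland, 808 units, $67,694.24):
Base rate for 9215.79 is $7.56/unit.
9215.79 has an FTA preferential rate, but origin Velland is not Eriania; base rate stands.
The additional-duty order on 9215.79 targets Galova, not Velland; it does not apply.
Duty = 808 × $7.56 = $6,108.48.
Line 2 (3144.60, Eriania, 207 units, $11,016.54):
Base rate for 3144.60 is 2.5% + $0.14/unit.
Origin Eriania is the FTA partner but 3144.60 is not on the preference list; base rate stands.
Duty = $11,016.54 × 2.5% + 207 × $0.14 = $304.39.
Line 3 (2123.76, Galova, 1,678 liters, $193,590.86):
Base rate for 2123.76 is $2.24/liter.
Additional duty on 2123.76 from Galova: +45.2% ad valorem. Applied ad valorem rate = 45.2%.
Duty = $193,590.86 × 45.2% + 1,678 × $2.24 = $91,261.79.
Total = $6,108.48 + $304.39 + $91,261.79 = $97,674.66.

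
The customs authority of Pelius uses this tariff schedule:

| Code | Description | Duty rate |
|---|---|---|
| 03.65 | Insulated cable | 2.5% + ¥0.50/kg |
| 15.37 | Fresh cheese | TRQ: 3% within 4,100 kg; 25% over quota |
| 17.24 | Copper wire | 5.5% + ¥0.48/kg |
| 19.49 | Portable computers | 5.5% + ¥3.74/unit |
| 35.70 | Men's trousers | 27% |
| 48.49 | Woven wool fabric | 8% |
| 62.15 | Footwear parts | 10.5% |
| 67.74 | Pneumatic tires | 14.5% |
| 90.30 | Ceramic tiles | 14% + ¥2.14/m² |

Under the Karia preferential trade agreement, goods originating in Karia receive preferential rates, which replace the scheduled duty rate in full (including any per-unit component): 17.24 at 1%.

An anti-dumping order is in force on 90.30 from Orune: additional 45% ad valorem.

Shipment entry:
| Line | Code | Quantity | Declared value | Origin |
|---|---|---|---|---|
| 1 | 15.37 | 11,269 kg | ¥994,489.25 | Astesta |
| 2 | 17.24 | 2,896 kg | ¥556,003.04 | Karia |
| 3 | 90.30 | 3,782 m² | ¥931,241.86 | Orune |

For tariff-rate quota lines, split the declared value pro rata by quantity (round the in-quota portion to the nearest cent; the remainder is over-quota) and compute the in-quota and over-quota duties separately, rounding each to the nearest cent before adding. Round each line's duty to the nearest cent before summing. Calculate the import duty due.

¥732,107.02

Line 1 (15.37, Astesta, 11,269 kg, ¥994,489.25):
Code 15.37 is under a tariff-rate quota (threshold 4,100 kg). In-quota: 4,100 kg at 3%; over-quota: 7,169 kg at 25%.
Pro-rata value split: in-quota = ¥994,489.25 × 4,100/11,269 = ¥361,825.00; over-quota = ¥994,489.25 − ¥361,825.00 = ¥632,664.25.
In-quota duty = ¥361,825.00 × 3% = ¥10,854.75. Over-quota duty = ¥632,664.25 × 25% = ¥158,166.06.
Line duty = ¥10,854.75 + ¥158,166.06 = ¥169,020.81.
Line 2 (17.24, Karia, 2,896 kg, ¥556,003.04):
Base rate for 17.24 is 5.5% + ¥0.48/kg.
Origin Karia qualifies under the Pelius–Karia agreement and 17.24 is covered: preferential rate 1% applies instead.
Duty = ¥556,003.04 × 1% = ¥5,560.03.
Line 3 (90.30, Orune, 3,782 m², ¥931,241.86):
Base rate for 90.30 is 14% + ¥2.14/m².
Additional duty on 90.30 from Orune: +45%. Applied ad valorem rate: 14% + 45% = 59%.
Duty = ¥931,241.86 × 59% + 3,782 × ¥2.14 = ¥557,526.18.
Total = ¥169,020.81 + ¥5,560.03 + ¥557,526.18 = ¥732,107.02.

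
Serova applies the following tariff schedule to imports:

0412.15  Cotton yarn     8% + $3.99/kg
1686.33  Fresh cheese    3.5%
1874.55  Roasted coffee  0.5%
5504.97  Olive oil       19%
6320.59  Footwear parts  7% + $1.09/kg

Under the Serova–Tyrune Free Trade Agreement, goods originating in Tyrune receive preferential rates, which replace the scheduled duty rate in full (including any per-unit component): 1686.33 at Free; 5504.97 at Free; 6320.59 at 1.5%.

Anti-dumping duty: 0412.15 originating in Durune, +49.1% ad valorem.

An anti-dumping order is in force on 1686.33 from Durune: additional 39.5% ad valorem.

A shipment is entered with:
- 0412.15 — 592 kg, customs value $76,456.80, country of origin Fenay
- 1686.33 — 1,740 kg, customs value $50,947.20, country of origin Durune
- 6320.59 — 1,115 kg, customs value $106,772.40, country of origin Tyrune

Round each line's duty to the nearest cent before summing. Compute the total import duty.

Line 1 (0412.15, Fenay, 592 kg, $76,456.80):
Base rate for 0412.15 is 8% + $3.99/kg.
The additional-duty order on 0412.15 targets Durune, not Fenay; it does not apply.
Duty = $76,456.80 × 8% + 592 × $3.99 = $8,478.62.
Line 2 (1686.33, Durune, 1,740 kg, $50,947.20):
Base rate for 1686.33 is 3.5%.
1686.33 has an FTA preferential rate, but origin Durune is not Tyrune; base rate stands.
Additional duty on 1686.33 from Durune: +39.5%. Applied ad valorem rate: 3.5% + 39.5% = 43%.
Duty = $50,947.20 × 43% = $21,907.30.
Line 3 (6320.59, Tyrune, 1,115 kg, $106,772.40):
Base rate for 6320.59 is 7% + $1.09/kg.
Origin Tyrune qualifies under the Serova–Tyrune agreement and 6320.59 is covered: preferential rate 1.5% applies instead.
Duty = $106,772.40 × 1.5% = $1,601.59.
Total = $8,478.62 + $21,907.30 + $1,601.59 = $31,987.51.

$31,987.51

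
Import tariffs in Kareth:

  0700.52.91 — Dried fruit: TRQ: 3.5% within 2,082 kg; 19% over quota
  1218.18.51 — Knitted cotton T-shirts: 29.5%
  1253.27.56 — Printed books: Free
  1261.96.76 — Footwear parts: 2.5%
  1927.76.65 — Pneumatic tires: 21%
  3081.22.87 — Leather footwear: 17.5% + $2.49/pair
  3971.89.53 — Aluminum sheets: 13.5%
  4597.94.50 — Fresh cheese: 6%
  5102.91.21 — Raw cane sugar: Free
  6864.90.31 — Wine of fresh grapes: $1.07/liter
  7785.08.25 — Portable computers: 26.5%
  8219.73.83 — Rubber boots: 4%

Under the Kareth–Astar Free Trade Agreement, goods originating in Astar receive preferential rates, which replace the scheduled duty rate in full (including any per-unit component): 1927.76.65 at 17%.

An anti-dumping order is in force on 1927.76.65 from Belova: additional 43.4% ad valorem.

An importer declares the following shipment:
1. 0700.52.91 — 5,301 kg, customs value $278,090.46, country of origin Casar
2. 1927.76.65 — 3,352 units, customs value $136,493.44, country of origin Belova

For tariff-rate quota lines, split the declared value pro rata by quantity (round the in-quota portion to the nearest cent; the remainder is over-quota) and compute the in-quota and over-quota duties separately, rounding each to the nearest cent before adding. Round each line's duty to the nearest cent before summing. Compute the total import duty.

$123,809.60

Line 1 (0700.52.91, Casar, 5,301 kg, $278,090.46):
Code 0700.52.91 is under a tariff-rate quota (threshold 2,082 kg). In-quota: 2,082 kg at 3.5%; over-quota: 3,219 kg at 19%.
Pro-rata value split: in-quota = $278,090.46 × 2,082/5,301 = $109,221.72; over-quota = $278,090.46 − $109,221.72 = $168,868.74.
In-quota duty = $109,221.72 × 3.5% = $3,822.76. Over-quota duty = $168,868.74 × 19% = $32,085.06.
Line duty = $3,822.76 + $32,085.06 = $35,907.82.
Line 2 (1927.76.65, Belova, 3,352 units, $136,493.44):
Base rate for 1927.76.65 is 21%.
1927.76.65 has an FTA preferential rate, but origin Belova is not Astar; base rate stands.
Additional duty on 1927.76.65 from Belova: +43.4%. Applied ad valorem rate: 21% + 43.4% = 64.4%.
Duty = $136,493.44 × 64.4% = $87,901.78.
Total = $35,907.82 + $87,901.78 = $123,809.60.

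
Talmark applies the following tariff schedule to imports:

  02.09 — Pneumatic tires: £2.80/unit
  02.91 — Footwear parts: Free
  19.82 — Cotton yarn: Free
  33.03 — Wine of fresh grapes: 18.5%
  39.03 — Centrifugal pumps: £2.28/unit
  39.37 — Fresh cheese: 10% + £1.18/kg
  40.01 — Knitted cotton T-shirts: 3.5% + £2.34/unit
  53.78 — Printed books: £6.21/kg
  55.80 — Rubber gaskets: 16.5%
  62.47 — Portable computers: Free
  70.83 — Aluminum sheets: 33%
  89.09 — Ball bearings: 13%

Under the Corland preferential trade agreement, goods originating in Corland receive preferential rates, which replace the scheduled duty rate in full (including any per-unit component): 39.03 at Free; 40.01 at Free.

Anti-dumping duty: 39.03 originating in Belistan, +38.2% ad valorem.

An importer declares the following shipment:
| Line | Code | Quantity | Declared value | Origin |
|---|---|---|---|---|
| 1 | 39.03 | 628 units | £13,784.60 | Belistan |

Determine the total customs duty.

£6,697.56

Line 1 (39.03, Belistan, 628 units, £13,784.60):
Base rate for 39.03 is £2.28/unit.
39.03 has an FTA preferential rate, but origin Belistan is not Corland; base rate stands.
Additional duty on 39.03 from Belistan: +38.2% ad valorem. Applied ad valorem rate = 38.2%.
Duty = £13,784.60 × 38.2% + 628 × £2.28 = £6,697.56.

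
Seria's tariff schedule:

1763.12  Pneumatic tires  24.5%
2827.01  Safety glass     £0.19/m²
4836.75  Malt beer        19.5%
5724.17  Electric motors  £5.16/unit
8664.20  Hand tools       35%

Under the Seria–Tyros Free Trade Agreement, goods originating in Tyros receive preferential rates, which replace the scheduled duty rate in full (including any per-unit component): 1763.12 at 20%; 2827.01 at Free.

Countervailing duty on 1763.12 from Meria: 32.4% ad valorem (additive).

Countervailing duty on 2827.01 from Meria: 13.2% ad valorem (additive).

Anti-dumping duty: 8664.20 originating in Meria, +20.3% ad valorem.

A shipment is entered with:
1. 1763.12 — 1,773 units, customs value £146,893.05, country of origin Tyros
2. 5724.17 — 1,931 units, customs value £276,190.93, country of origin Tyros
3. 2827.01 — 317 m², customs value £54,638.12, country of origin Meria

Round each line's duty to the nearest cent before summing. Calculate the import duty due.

Line 1 (1763.12, Tyros, 1,773 units, £146,893.05):
Base rate for 1763.12 is 24.5%.
Origin Tyros qualifies under the Seria–Tyros agreement and 1763.12 is covered: preferential rate 20% applies instead.
The additional-duty order on 1763.12 targets Meria, not Tyros; it does not apply.
Duty = £146,893.05 × 20% = £29,378.61.
Line 2 (5724.17, Tyros, 1,931 units, £276,190.93):
Base rate for 5724.17 is £5.16/unit.
Origin Tyros is the FTA partner but 5724.17 is not on the preference list; base rate stands.
Duty = 1,931 × £5.16 = £9,963.96.
Line 3 (2827.01, Meria, 317 m², £54,638.12):
Base rate for 2827.01 is £0.19/m².
2827.01 has an FTA preferential rate, but origin Meria is not Tyros; base rate stands.
Additional duty on 2827.01 from Meria: +13.2% ad valorem. Applied ad valorem rate = 13.2%.
Duty = £54,638.12 × 13.2% + 317 × £0.19 = £7,272.46.
Total = £29,378.61 + £9,963.96 + £7,272.46 = £46,615.03.

£46,615.03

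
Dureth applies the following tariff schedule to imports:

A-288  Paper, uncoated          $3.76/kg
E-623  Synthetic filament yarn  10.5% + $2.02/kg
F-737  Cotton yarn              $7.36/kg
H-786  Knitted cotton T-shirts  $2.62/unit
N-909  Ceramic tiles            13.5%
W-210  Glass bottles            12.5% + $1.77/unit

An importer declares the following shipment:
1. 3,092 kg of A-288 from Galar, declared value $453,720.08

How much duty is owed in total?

Line 1 (A-288, Galar, 3,092 kg, $453,720.08):
Base rate for A-288 is $3.76/kg.
Duty = 3,092 × $3.76 = $11,625.92.

$11,625.92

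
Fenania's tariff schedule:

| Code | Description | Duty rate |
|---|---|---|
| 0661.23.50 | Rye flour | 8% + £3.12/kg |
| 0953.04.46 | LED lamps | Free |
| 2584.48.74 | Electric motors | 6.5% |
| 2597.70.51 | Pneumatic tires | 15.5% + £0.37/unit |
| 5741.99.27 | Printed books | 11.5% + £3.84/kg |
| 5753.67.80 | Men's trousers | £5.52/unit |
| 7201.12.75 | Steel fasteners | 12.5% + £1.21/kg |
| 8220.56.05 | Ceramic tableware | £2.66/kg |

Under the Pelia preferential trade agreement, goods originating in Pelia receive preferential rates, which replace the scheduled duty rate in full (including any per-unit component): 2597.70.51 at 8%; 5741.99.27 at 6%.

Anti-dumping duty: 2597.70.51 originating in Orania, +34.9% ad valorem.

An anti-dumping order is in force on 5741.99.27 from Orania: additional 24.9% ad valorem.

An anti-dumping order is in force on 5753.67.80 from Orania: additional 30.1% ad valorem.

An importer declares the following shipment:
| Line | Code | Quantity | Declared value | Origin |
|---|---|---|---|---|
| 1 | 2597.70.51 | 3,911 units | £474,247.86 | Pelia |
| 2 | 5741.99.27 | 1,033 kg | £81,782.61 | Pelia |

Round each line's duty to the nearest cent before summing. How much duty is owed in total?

£42,846.79

Line 1 (2597.70.51, Pelia, 3,911 units, £474,247.86):
Base rate for 2597.70.51 is 15.5% + £0.37/unit.
Origin Pelia qualifies under the Fenania–Pelia agreement and 2597.70.51 is covered: preferential rate 8% applies instead.
The additional-duty order on 2597.70.51 targets Orania, not Pelia; it does not apply.
Duty = £474,247.86 × 8% = £37,939.83.
Line 2 (5741.99.27, Pelia, 1,033 kg, £81,782.61):
Base rate for 5741.99.27 is 11.5% + £3.84/kg.
Origin Pelia qualifies under the Fenania–Pelia agreement and 5741.99.27 is covered: preferential rate 6% applies instead.
The additional-duty order on 5741.99.27 targets Orania, not Pelia; it does not apply.
Duty = £81,782.61 × 6% = £4,906.96.
Total = £37,939.83 + £4,906.96 = £42,846.79.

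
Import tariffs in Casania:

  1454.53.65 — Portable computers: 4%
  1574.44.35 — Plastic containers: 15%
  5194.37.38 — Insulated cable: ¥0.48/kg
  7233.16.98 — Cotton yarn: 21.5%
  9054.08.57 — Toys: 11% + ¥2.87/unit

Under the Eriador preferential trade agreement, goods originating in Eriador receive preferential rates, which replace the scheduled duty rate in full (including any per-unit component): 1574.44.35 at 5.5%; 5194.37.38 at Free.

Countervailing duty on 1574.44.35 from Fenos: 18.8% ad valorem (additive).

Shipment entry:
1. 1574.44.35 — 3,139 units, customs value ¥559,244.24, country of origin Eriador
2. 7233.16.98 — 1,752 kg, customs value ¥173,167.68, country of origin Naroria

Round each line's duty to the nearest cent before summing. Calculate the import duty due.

¥67,989.48

Line 1 (1574.44.35, Eriador, 3,139 units, ¥559,244.24):
Base rate for 1574.44.35 is 15%.
Origin Eriador qualifies under the Casania–Eriador agreement and 1574.44.35 is covered: preferential rate 5.5% applies instead.
The additional-duty order on 1574.44.35 targets Fenos, not Eriador; it does not apply.
Duty = ¥559,244.24 × 5.5% = ¥30,758.43.
Line 2 (7233.16.98, Naroria, 1,752 kg, ¥173,167.68):
Base rate for 7233.16.98 is 21.5%.
Duty = ¥173,167.68 × 21.5% = ¥37,231.05.
Total = ¥30,758.43 + ¥37,231.05 = ¥67,989.48.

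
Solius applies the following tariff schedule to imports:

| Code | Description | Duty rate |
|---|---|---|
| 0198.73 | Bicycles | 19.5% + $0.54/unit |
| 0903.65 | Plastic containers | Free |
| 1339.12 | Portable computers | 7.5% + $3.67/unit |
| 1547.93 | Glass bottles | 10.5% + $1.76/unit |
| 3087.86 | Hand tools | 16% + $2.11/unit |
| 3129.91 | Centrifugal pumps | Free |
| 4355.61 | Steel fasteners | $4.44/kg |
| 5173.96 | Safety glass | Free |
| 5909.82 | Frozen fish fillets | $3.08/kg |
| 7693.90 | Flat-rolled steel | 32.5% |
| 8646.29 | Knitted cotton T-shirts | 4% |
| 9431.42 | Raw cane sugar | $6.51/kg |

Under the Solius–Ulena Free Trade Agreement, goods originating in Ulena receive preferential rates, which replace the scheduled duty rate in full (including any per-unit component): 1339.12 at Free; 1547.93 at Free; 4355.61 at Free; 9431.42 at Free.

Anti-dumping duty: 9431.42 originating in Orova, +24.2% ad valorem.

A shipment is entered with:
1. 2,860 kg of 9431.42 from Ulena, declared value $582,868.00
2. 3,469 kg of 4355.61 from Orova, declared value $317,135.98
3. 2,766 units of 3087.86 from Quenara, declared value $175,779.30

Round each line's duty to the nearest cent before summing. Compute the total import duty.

Line 1 (9431.42, Ulena, 2,860 kg, $582,868.00):
Base rate for 9431.42 is $6.51/kg.
Origin Ulena qualifies under the Solius–Ulena agreement and 9431.42 is covered: preferential rate Free applies instead.
The additional-duty order on 9431.42 targets Orova, not Ulena; it does not apply.
Duty = $582,868.00 × 0% = $0.00.
Line 2 (4355.61, Orova, 3,469 kg, $317,135.98):
Base rate for 4355.61 is $4.44/kg.
4355.61 has an FTA preferential rate, but origin Orova is not Ulena; base rate stands.
Duty = 3,469 × $4.44 = $15,402.36.
Line 3 (3087.86, Quenara, 2,766 units, $175,779.30):
Base rate for 3087.86 is 16% + $2.11/unit.
Duty = $175,779.30 × 16% + 2,766 × $2.11 = $33,960.95.
Total = $0.00 + $15,402.36 + $33,960.95 = $49,363.31.

$49,363.31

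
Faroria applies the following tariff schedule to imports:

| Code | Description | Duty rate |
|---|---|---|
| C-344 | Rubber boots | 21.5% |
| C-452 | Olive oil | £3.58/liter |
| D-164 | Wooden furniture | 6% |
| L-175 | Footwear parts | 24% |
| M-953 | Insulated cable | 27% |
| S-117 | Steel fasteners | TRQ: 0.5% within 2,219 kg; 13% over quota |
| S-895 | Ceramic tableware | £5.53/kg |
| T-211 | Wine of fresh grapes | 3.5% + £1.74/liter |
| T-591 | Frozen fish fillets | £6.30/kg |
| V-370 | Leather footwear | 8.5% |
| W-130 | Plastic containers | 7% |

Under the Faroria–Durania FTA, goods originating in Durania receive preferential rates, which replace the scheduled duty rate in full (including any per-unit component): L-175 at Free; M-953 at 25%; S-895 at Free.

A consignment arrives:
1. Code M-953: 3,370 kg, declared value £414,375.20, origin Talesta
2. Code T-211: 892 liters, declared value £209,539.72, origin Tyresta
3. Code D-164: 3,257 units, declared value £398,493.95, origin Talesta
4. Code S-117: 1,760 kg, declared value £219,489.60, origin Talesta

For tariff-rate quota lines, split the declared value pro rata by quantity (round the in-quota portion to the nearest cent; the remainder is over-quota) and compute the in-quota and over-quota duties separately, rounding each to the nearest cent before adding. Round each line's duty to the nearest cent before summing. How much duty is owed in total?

£145,774.36

Line 1 (M-953, Talesta, 3,370 kg, £414,375.20):
Base rate for M-953 is 27%.
M-953 has an FTA preferential rate, but origin Talesta is not Durania; base rate stands.
Duty = £414,375.20 × 27% = £111,881.30.
Line 2 (T-211, Tyresta, 892 liters, £209,539.72):
Base rate for T-211 is 3.5% + £1.74/liter.
Duty = £209,539.72 × 3.5% + 892 × £1.74 = £8,885.97.
Line 3 (D-164, Talesta, 3,257 units, £398,493.95):
Base rate for D-164 is 6%.
Duty = £398,493.95 × 6% = £23,909.64.
Line 4 (S-117, Talesta, 1,760 kg, £219,489.60):
Code S-117 is under a tariff-rate quota (threshold 2,219 kg). Quantity 1,760 kg is within the quota, so the in-quota rate 0.5% applies to the full value.
Duty = £219,489.60 × 0.5% = £1,097.45.
Total = £111,881.30 + £8,885.97 + £23,909.64 + £1,097.45 = £145,774.36.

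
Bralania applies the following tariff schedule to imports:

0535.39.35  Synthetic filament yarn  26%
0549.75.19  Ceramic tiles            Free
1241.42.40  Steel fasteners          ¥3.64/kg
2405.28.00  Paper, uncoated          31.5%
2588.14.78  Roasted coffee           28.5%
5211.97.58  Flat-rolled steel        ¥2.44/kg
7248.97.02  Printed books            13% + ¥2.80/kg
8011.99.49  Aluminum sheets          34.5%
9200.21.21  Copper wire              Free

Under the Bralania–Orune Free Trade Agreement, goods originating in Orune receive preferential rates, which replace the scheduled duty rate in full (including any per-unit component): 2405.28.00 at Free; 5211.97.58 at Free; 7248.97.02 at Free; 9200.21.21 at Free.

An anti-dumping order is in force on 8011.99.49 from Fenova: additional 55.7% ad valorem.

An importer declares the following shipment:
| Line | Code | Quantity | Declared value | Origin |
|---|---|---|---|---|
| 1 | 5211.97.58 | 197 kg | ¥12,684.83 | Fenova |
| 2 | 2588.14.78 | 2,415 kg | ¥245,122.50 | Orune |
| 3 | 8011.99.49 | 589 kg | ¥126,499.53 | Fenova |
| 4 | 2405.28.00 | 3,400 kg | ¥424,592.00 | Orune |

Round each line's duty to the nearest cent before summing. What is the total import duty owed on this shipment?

¥184,443.17

Line 1 (5211.97.58, Fenova, 197 kg, ¥12,684.83):
Base rate for 5211.97.58 is ¥2.44/kg.
5211.97.58 has an FTA preferential rate, but origin Fenova is not Orune; base rate stands.
Duty = 197 × ¥2.44 = ¥480.68.
Line 2 (2588.14.78, Orune, 2,415 kg, ¥245,122.50):
Base rate for 2588.14.78 is 28.5%.
Origin Orune is the FTA partner but 2588.14.78 is not on the preference list; base rate stands.
Duty = ¥245,122.50 × 28.5% = ¥69,859.91.
Line 3 (8011.99.49, Fenova, 589 kg, ¥126,499.53):
Base rate for 8011.99.49 is 34.5%.
Additional duty on 8011.99.49 from Fenova: +55.7%. Applied ad valorem rate: 34.5% + 55.7% = 90.2%.
Duty = ¥126,499.53 × 90.2% = ¥114,102.58.
Line 4 (2405.28.00, Orune, 3,400 kg, ¥424,592.00):
Base rate for 2405.28.00 is 31.5%.
Origin Orune qualifies under the Bralania–Orune agreement and 2405.28.00 is covered: preferential rate Free applies instead.
Duty = ¥424,592.00 × 0% = ¥0.00.
Total = ¥480.68 + ¥69,859.91 + ¥114,102.58 + ¥0.00 = ¥184,443.17.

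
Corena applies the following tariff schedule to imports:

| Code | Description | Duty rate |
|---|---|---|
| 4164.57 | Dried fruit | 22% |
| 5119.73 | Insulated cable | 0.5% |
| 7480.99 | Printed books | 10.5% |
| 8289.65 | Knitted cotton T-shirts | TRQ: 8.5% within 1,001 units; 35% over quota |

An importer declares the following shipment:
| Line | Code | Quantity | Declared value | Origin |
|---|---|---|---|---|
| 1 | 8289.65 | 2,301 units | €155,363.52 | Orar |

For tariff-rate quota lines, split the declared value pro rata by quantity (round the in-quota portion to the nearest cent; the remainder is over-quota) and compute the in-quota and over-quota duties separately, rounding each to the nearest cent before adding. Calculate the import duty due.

€36,466.54

Line 1 (8289.65, Orar, 2,301 units, €155,363.52):
Code 8289.65 is under a tariff-rate quota (threshold 1,001 units). In-quota: 1,001 units at 8.5%; over-quota: 1,300 units at 35%.
Pro-rata value split: in-quota = €155,363.52 × 1,001/2,301 = €67,587.52; over-quota = €155,363.52 − €67,587.52 = €87,776.00.
In-quota duty = €67,587.52 × 8.5% = €5,744.94. Over-quota duty = €87,776.00 × 35% = €30,721.60.
Line duty = €5,744.94 + €30,721.60 = €36,466.54.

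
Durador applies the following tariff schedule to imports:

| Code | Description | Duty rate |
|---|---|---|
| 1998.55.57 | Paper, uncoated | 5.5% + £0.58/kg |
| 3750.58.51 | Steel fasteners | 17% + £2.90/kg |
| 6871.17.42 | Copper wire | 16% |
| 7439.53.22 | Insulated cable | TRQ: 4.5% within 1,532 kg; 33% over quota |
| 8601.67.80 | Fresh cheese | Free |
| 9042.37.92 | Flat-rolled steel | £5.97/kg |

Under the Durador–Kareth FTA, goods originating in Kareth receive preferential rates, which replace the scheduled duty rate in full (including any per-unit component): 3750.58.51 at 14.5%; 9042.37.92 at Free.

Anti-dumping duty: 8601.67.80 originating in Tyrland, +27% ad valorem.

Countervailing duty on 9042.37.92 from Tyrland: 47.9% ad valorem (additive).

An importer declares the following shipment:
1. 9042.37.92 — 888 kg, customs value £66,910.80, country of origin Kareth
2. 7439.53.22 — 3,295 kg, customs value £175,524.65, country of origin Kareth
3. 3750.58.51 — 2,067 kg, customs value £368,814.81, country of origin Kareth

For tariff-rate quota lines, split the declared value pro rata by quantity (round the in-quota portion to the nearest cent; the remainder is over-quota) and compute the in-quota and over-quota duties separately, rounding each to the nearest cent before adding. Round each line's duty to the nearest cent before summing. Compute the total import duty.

Line 1 (9042.37.92, Kareth, 888 kg, £66,910.80):
Base rate for 9042.37.92 is £5.97/kg.
Origin Kareth qualifies under the Durador–Kareth agreement and 9042.37.92 is covered: preferential rate Free applies instead.
The additional-duty order on 9042.37.92 targets Tyrland, not Kareth; it does not apply.
Duty = £66,910.80 × 0% = £0.00.
Line 2 (7439.53.22, Kareth, 3,295 kg, £175,524.65):
Code 7439.53.22 is under a tariff-rate quota (threshold 1,532 kg). In-quota: 1,532 kg at 4.5%; over-quota: 1,763 kg at 33%.
Pro-rata value split: in-quota = £175,524.65 × 1,532/3,295 = £81,609.64; over-quota = £175,524.65 − £81,609.64 = £93,915.01.
In-quota duty = £81,609.64 × 4.5% = £3,672.43. Over-quota duty = £93,915.01 × 33% = £30,991.95.
Line duty = £3,672.43 + £30,991.95 = £34,664.38.
Line 3 (3750.58.51, Kareth, 2,067 kg, £368,814.81):
Base rate for 3750.58.51 is 17% + £2.90/kg.
Origin Kareth qualifies under the Durador–Kareth agreement and 3750.58.51 is covered: preferential rate 14.5% applies instead.
Duty = £368,814.81 × 14.5% = £53,478.15.
Total = £0.00 + £34,664.38 + £53,478.15 = £88,142.53.

£88,142.53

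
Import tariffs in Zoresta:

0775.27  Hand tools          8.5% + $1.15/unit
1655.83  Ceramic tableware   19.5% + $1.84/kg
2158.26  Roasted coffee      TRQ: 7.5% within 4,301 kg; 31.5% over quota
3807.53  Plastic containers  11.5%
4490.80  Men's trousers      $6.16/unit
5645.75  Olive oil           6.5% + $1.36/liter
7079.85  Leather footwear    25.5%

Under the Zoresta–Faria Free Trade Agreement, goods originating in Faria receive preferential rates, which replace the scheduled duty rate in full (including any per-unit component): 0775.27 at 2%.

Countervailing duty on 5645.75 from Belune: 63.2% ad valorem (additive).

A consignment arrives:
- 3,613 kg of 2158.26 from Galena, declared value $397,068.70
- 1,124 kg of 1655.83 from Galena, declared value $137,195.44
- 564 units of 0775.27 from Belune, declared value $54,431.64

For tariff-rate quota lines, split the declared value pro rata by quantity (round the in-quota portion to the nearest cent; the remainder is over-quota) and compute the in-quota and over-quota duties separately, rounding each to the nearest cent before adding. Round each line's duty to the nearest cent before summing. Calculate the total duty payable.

Line 1 (2158.26, Galena, 3,613 kg, $397,068.70):
Code 2158.26 is under a tariff-rate quota (threshold 4,301 kg). Quantity 3,613 kg is within the quota, so the in-quota rate 7.5% applies to the full value.
Duty = $397,068.70 × 7.5% = $29,780.15.
Line 2 (1655.83, Galena, 1,124 kg, $137,195.44):
Base rate for 1655.83 is 19.5% + $1.84/kg.
Duty = $137,195.44 × 19.5% + 1,124 × $1.84 = $28,821.27.
Line 3 (0775.27, Belune, 564 units, $54,431.64):
Base rate for 0775.27 is 8.5% + $1.15/unit.
0775.27 has an FTA preferential rate, but origin Belune is not Faria; base rate stands.
Duty = $54,431.64 × 8.5% + 564 × $1.15 = $5,275.29.
Total = $29,780.15 + $28,821.27 + $5,275.29 = $63,876.71.

$63,876.71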